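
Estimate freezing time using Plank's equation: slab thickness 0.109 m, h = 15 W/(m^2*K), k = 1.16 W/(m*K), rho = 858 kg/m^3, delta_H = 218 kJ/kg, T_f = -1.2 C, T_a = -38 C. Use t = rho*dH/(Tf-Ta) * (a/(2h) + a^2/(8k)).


dT = -1.2 - (-38) = 36.8 K
term1 = a/(2h) = 0.109/(2*15) = 0.003633333333
term2 = a^2/(8k) = 0.109^2/(8*1.16) = 0.001280280172
t = rho*dH*1000/dT * (term1 + term2)
t = 858*218*1000/36.8 * (0.003633333333 + 0.001280280172)
t = 24975 s

24975


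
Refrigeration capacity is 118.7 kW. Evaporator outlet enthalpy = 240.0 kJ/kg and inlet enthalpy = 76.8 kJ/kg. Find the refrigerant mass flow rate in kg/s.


dh = 240.0 - 76.8 = 163.2 kJ/kg
m_dot = Q / dh = 118.7 / 163.2 = 0.7273 kg/s

0.7273


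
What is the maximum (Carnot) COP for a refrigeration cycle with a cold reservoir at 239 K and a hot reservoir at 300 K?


dT = 300 - 239 = 61 K
COP_carnot = T_cold / dT = 239 / 61
COP_carnot = 3.918

3.918


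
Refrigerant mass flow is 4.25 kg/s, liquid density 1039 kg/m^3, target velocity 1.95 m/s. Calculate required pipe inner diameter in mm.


A = m_dot / (rho * v) = 4.25 / (1039 * 1.95) = 0.002097677747 m^2
d = sqrt(4*A/pi) * 1000
d = 51.7 mm

51.7


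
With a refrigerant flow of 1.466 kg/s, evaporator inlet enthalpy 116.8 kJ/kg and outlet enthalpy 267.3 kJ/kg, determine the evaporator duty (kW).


dh = 267.3 - 116.8 = 150.5 kJ/kg
Q_evap = m_dot * dh = 1.466 * 150.5
Q_evap = 220.63 kW

220.63


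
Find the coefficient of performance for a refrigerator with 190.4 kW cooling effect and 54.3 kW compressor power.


COP = Q_evap / W
COP = 190.4 / 54.3
COP = 3.506

3.506


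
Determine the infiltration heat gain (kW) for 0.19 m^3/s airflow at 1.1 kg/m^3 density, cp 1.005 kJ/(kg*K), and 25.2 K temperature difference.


Q = V_dot * rho * cp * dT
Q = 0.19 * 1.1 * 1.005 * 25.2
Q = 5.293 kW

5.293


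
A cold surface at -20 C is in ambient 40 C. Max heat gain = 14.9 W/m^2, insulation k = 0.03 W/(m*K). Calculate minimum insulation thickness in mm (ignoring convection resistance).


dT = 40 - (-20) = 60 K
thickness = k * dT / q_max * 1000
thickness = 0.03 * 60 / 14.9 * 1000
thickness = 120.8 mm

120.8


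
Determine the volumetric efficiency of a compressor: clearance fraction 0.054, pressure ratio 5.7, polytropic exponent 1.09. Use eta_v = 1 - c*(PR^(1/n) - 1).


PR^(1/n) = 5.7^(1/1.09) = 4.93700049
eta_v = 1 - 0.054 * (4.93700049 - 1)
eta_v = 0.7874

0.7874


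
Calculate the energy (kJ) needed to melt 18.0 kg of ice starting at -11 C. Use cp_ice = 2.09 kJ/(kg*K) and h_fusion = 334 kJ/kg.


Sensible heat = cp * dT = 2.09 * 11 = 22.99 kJ/kg
Total per kg = 22.99 + 334 = 356.99 kJ/kg
Q = m * total = 18.0 * 356.99
Q = 6425.8 kJ

6425.8


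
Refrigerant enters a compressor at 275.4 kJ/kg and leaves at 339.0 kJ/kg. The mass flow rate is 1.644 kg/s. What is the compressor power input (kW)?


dh = 339.0 - 275.4 = 63.6 kJ/kg
W = m_dot * dh = 1.644 * 63.6 = 104.56 kW

104.56


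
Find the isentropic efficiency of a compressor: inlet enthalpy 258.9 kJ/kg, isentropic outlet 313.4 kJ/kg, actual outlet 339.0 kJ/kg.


dh_ideal = 313.4 - 258.9 = 54.5 kJ/kg
dh_actual = 339.0 - 258.9 = 80.1 kJ/kg
eta_s = dh_ideal / dh_actual = 54.5 / 80.1
eta_s = 0.6804

0.6804


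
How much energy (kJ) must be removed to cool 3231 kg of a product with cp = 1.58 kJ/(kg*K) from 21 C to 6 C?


dT = 21 - (6) = 15 K
Q = m * cp * dT = 3231 * 1.58 * 15
Q = 76575 kJ

76575


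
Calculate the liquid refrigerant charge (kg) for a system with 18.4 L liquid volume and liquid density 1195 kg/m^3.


Charge = V * rho / 1000
Charge = 18.4 * 1195 / 1000
Charge = 21.99 kg

21.99


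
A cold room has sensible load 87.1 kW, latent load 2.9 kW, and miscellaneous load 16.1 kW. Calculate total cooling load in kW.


Q_total = Q_s + Q_l + Q_misc
Q_total = 87.1 + 2.9 + 16.1
Q_total = 106.1 kW

106.1


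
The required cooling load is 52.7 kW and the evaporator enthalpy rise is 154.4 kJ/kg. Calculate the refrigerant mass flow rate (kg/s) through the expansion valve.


m_dot = Q / dh
m_dot = 52.7 / 154.4
m_dot = 0.3413 kg/s

0.3413


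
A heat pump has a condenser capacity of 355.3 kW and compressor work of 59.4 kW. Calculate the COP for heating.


COP_hp = Q_cond / W
COP_hp = 355.3 / 59.4
COP_hp = 5.981

5.981


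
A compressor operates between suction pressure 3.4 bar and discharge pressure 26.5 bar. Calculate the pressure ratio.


PR = P_high / P_low
PR = 26.5 / 3.4
PR = 7.794

7.794


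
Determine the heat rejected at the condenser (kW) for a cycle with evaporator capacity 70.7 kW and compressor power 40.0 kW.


Q_cond = Q_evap + W
Q_cond = 70.7 + 40.0
Q_cond = 110.7 kW

110.7


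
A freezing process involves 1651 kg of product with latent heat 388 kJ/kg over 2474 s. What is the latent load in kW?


Q_lat = m * h_fg / t
Q_lat = 1651 * 388 / 2474
Q_lat = 258.93 kW

258.93


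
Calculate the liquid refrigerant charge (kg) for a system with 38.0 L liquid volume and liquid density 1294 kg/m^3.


Charge = V * rho / 1000
Charge = 38.0 * 1294 / 1000
Charge = 49.17 kg

49.17


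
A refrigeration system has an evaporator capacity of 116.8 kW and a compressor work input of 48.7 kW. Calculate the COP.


COP = Q_evap / W
COP = 116.8 / 48.7
COP = 2.398

2.398


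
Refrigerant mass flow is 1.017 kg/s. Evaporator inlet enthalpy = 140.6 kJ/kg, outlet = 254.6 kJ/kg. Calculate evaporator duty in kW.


dh = 254.6 - 140.6 = 114.0 kJ/kg
Q_evap = m_dot * dh = 1.017 * 114.0
Q_evap = 115.94 kW

115.94


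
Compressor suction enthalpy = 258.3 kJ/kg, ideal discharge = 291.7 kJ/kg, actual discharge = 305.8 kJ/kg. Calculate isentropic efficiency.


dh_ideal = 291.7 - 258.3 = 33.4 kJ/kg
dh_actual = 305.8 - 258.3 = 47.5 kJ/kg
eta_s = dh_ideal / dh_actual = 33.4 / 47.5
eta_s = 0.7032

0.7032


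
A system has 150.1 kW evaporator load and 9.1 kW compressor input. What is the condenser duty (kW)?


Q_cond = Q_evap + W
Q_cond = 150.1 + 9.1
Q_cond = 159.2 kW

159.2


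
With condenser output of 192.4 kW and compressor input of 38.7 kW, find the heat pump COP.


COP_hp = Q_cond / W
COP_hp = 192.4 / 38.7
COP_hp = 4.972

4.972


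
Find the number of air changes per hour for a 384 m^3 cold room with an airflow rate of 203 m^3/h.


ACH = flow / volume
ACH = 203 / 384
ACH = 0.529

0.529


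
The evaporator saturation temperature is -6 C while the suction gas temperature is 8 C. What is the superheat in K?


Superheat = T_suction - T_evap
Superheat = 8 - (-6)
Superheat = 14 K

14


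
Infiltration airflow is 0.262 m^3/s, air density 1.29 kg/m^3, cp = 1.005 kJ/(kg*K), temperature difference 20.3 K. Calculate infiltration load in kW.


Q = V_dot * rho * cp * dT
Q = 0.262 * 1.29 * 1.005 * 20.3
Q = 6.895 kW

6.895


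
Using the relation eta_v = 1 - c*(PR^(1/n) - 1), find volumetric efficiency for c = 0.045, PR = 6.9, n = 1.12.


PR^(1/n) = 6.9^(1/1.12) = 5.61012325
eta_v = 1 - 0.045 * (5.61012325 - 1)
eta_v = 0.7925

0.7925


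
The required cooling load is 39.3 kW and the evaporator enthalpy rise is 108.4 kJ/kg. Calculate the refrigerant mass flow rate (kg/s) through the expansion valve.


m_dot = Q / dh
m_dot = 39.3 / 108.4
m_dot = 0.3625 kg/s

0.3625


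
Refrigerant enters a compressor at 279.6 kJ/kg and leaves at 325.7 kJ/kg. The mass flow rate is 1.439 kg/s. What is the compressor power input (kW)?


dh = 325.7 - 279.6 = 46.1 kJ/kg
W = m_dot * dh = 1.439 * 46.1 = 66.34 kW

66.34


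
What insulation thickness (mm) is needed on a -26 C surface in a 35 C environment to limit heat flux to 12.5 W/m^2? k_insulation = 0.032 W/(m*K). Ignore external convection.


dT = 35 - (-26) = 61 K
thickness = k * dT / q_max * 1000
thickness = 0.032 * 61 / 12.5 * 1000
thickness = 156.2 mm

156.2


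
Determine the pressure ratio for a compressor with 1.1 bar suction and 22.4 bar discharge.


PR = P_high / P_low
PR = 22.4 / 1.1
PR = 20.364

20.364


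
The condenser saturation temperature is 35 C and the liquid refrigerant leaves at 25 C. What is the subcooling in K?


Subcooling = T_cond - T_liquid
Subcooling = 35 - 25
Subcooling = 10 K

10


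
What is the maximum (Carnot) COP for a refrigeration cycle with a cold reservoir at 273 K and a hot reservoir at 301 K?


dT = 301 - 273 = 28 K
COP_carnot = T_cold / dT = 273 / 28
COP_carnot = 9.75

9.75


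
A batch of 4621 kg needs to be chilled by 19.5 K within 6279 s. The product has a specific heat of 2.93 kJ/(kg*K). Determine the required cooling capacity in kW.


Q = m * cp * dT / t
Q = 4621 * 2.93 * 19.5 / 6279
Q = 42.048 kW

42.048


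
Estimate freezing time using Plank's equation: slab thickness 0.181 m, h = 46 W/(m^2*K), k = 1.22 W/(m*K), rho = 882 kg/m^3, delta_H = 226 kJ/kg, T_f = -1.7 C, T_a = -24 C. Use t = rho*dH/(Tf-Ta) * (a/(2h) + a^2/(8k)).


dT = -1.7 - (-24) = 22.3 K
term1 = a/(2h) = 0.181/(2*46) = 0.001967391304
term2 = a^2/(8k) = 0.181^2/(8*1.22) = 0.003356659836
t = rho*dH*1000/dT * (term1 + term2)
t = 882*226*1000/22.3 * (0.001967391304 + 0.003356659836)
t = 47590 s

47590


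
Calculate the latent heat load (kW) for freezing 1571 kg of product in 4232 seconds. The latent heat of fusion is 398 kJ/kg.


Q_lat = m * h_fg / t
Q_lat = 1571 * 398 / 4232
Q_lat = 147.75 kW

147.75


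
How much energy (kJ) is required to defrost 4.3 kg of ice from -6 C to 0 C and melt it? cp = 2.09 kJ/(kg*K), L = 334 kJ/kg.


Sensible heat = cp * dT = 2.09 * 6 = 12.54 kJ/kg
Total per kg = 12.54 + 334 = 346.54 kJ/kg
Q = m * total = 4.3 * 346.54
Q = 1490.1 kJ

1490.1


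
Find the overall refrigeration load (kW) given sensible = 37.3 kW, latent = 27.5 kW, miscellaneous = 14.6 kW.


Q_total = Q_s + Q_l + Q_misc
Q_total = 37.3 + 27.5 + 14.6
Q_total = 79.4 kW

79.4


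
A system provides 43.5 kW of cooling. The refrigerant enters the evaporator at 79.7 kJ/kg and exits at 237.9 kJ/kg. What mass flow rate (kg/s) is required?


dh = 237.9 - 79.7 = 158.2 kJ/kg
m_dot = Q / dh = 43.5 / 158.2 = 0.275 kg/s

0.275


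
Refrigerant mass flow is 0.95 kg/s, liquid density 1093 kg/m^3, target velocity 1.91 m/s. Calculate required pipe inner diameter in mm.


A = m_dot / (rho * v) = 0.95 / (1093 * 1.91) = 0.0004550614812 m^2
d = sqrt(4*A/pi) * 1000
d = 24.1 mm

24.1


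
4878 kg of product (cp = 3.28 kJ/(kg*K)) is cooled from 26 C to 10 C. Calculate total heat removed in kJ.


dT = 26 - (10) = 16 K
Q = m * cp * dT = 4878 * 3.28 * 16
Q = 255997 kJ

255997


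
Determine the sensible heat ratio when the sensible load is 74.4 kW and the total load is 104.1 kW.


SHR = Q_sensible / Q_total
SHR = 74.4 / 104.1
SHR = 0.715

0.715


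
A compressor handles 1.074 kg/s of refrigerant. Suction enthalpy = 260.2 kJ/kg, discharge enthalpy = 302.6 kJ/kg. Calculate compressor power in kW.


dh = 302.6 - 260.2 = 42.4 kJ/kg
W = m_dot * dh = 1.074 * 42.4 = 45.54 kW

45.54


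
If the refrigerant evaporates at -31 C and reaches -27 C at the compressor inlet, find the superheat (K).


Superheat = T_suction - T_evap
Superheat = -27 - (-31)
Superheat = 4 K

4


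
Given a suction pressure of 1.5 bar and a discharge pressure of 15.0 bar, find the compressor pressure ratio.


PR = P_high / P_low
PR = 15.0 / 1.5
PR = 10.0

10.0


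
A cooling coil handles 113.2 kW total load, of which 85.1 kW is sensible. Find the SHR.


SHR = Q_sensible / Q_total
SHR = 85.1 / 113.2
SHR = 0.752

0.752


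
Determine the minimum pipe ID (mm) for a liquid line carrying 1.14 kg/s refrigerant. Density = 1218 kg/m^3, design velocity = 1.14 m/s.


A = m_dot / (rho * v) = 1.14 / (1218 * 1.14) = 0.0008210180624 m^2
d = sqrt(4*A/pi) * 1000
d = 32.3 mm

32.3


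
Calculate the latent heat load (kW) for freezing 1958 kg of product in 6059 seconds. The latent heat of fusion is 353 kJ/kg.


Q_lat = m * h_fg / t
Q_lat = 1958 * 353 / 6059
Q_lat = 114.07 kW

114.07


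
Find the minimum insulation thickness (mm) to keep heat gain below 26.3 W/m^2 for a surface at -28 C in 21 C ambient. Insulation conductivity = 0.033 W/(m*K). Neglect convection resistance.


dT = 21 - (-28) = 49 K
thickness = k * dT / q_max * 1000
thickness = 0.033 * 49 / 26.3 * 1000
thickness = 61.5 mm

61.5


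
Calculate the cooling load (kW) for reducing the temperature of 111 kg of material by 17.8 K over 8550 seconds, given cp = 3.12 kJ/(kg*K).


Q = m * cp * dT / t
Q = 111 * 3.12 * 17.8 / 8550
Q = 0.721 kW

0.721


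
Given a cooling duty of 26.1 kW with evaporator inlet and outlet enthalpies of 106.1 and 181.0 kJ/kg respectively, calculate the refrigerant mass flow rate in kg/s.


dh = 181.0 - 106.1 = 74.9 kJ/kg
m_dot = Q / dh = 26.1 / 74.9 = 0.3485 kg/s

0.3485


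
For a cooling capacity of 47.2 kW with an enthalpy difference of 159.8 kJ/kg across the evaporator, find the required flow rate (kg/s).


m_dot = Q / dh
m_dot = 47.2 / 159.8
m_dot = 0.2954 kg/s

0.2954


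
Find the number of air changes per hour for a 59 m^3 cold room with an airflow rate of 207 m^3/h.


ACH = flow / volume
ACH = 207 / 59
ACH = 3.508

3.508


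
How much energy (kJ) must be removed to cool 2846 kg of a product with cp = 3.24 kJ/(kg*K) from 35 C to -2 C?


dT = 35 - (-2) = 37 K
Q = m * cp * dT = 2846 * 3.24 * 37
Q = 341178 kJ

341178


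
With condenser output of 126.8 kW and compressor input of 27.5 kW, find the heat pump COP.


COP_hp = Q_cond / W
COP_hp = 126.8 / 27.5
COP_hp = 4.611

4.611


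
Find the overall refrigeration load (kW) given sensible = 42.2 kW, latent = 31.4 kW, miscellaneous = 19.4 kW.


Q_total = Q_s + Q_l + Q_misc
Q_total = 42.2 + 31.4 + 19.4
Q_total = 93.0 kW

93.0


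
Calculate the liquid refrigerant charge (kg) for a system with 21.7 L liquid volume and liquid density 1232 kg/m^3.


Charge = V * rho / 1000
Charge = 21.7 * 1232 / 1000
Charge = 26.73 kg

26.73


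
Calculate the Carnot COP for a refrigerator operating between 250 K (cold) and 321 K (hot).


dT = 321 - 250 = 71 K
COP_carnot = T_cold / dT = 250 / 71
COP_carnot = 3.521

3.521


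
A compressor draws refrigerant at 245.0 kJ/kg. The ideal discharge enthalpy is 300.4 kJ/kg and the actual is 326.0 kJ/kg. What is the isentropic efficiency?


dh_ideal = 300.4 - 245.0 = 55.4 kJ/kg
dh_actual = 326.0 - 245.0 = 81.0 kJ/kg
eta_s = dh_ideal / dh_actual = 55.4 / 81.0
eta_s = 0.684

0.684


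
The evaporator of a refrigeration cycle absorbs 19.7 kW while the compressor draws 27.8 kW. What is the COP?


COP = Q_evap / W
COP = 19.7 / 27.8
COP = 0.709

0.709


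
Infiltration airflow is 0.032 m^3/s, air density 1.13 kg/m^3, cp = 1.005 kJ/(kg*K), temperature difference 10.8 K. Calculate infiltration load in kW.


Q = V_dot * rho * cp * dT
Q = 0.032 * 1.13 * 1.005 * 10.8
Q = 0.392 kW

0.392


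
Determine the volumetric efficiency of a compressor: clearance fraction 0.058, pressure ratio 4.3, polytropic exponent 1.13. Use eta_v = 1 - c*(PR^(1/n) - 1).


PR^(1/n) = 4.3^(1/1.13) = 3.63572941
eta_v = 1 - 0.058 * (3.63572941 - 1)
eta_v = 0.8471

0.8471


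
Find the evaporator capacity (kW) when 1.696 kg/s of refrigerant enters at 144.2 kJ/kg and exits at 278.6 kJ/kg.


dh = 278.6 - 144.2 = 134.4 kJ/kg
Q_evap = m_dot * dh = 1.696 * 134.4
Q_evap = 227.94 kW

227.94


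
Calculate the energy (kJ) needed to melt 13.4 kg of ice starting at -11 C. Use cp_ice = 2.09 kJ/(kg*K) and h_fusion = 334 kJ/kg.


Sensible heat = cp * dT = 2.09 * 11 = 22.99 kJ/kg
Total per kg = 22.99 + 334 = 356.99 kJ/kg
Q = m * total = 13.4 * 356.99
Q = 4783.7 kJ

4783.7


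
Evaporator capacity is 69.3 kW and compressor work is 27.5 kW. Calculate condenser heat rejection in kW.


Q_cond = Q_evap + W
Q_cond = 69.3 + 27.5
Q_cond = 96.8 kW

96.8


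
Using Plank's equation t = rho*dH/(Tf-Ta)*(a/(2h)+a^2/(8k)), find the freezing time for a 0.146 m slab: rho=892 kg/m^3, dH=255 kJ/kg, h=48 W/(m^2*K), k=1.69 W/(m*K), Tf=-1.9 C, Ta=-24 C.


dT = -1.9 - (-24) = 22.1 K
term1 = a/(2h) = 0.146/(2*48) = 0.001520833333
term2 = a^2/(8k) = 0.146^2/(8*1.69) = 0.001576627219
t = rho*dH*1000/dT * (term1 + term2)
t = 892*255*1000/22.1 * (0.001520833333 + 0.001576627219)
t = 31880 s

31880


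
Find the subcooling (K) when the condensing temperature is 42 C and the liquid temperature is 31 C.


Subcooling = T_cond - T_liquid
Subcooling = 42 - 31
Subcooling = 11 K

11


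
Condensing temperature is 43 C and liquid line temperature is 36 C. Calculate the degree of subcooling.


Subcooling = T_cond - T_liquid
Subcooling = 43 - 36
Subcooling = 7 K

7


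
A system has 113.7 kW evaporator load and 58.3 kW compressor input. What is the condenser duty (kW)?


Q_cond = Q_evap + W
Q_cond = 113.7 + 58.3
Q_cond = 172.0 kW

172.0


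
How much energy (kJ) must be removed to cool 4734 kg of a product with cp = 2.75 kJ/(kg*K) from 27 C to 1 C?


dT = 27 - (1) = 26 K
Q = m * cp * dT = 4734 * 2.75 * 26
Q = 338481 kJ

338481


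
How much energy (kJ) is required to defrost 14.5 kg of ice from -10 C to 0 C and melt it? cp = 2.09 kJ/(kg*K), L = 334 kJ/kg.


Sensible heat = cp * dT = 2.09 * 10 = 20.9 kJ/kg
Total per kg = 20.9 + 334 = 354.9 kJ/kg
Q = m * total = 14.5 * 354.9
Q = 5146.1 kJ

5146.1


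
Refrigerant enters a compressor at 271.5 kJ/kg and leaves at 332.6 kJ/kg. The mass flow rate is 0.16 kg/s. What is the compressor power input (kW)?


dh = 332.6 - 271.5 = 61.1 kJ/kg
W = m_dot * dh = 0.16 * 61.1 = 9.78 kW

9.78


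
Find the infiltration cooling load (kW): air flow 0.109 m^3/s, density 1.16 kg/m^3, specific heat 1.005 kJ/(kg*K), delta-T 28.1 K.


Q = V_dot * rho * cp * dT
Q = 0.109 * 1.16 * 1.005 * 28.1
Q = 3.571 kW

3.571


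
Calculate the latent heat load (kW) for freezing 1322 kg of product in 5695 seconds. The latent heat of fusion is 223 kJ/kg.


Q_lat = m * h_fg / t
Q_lat = 1322 * 223 / 5695
Q_lat = 51.77 kW

51.77


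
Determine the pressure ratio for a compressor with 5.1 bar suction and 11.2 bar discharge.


PR = P_high / P_low
PR = 11.2 / 5.1
PR = 2.196

2.196


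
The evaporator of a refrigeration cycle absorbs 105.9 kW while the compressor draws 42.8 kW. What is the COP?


COP = Q_evap / W
COP = 105.9 / 42.8
COP = 2.474

2.474


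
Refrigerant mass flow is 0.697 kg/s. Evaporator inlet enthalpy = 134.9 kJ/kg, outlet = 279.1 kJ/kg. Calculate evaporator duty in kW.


dh = 279.1 - 134.9 = 144.2 kJ/kg
Q_evap = m_dot * dh = 0.697 * 144.2
Q_evap = 100.51 kW

100.51


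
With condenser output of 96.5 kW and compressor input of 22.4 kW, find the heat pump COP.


COP_hp = Q_cond / W
COP_hp = 96.5 / 22.4
COP_hp = 4.308

4.308


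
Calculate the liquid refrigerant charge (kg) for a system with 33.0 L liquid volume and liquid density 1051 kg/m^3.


Charge = V * rho / 1000
Charge = 33.0 * 1051 / 1000
Charge = 34.68 kg

34.68


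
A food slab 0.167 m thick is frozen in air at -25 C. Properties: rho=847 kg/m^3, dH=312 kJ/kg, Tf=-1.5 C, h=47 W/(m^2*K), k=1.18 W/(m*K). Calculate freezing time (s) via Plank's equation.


dT = -1.5 - (-25) = 23.5 K
term1 = a/(2h) = 0.167/(2*47) = 0.001776595745
term2 = a^2/(8k) = 0.167^2/(8*1.18) = 0.00295434322
t = rho*dH*1000/dT * (term1 + term2)
t = 847*312*1000/23.5 * (0.001776595745 + 0.00295434322)
t = 53201 s

53201


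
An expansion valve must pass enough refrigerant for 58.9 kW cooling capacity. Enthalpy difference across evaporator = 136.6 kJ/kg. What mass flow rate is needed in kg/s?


m_dot = Q / dh
m_dot = 58.9 / 136.6
m_dot = 0.4312 kg/s

0.4312


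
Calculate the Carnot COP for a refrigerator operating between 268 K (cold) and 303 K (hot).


dT = 303 - 268 = 35 K
COP_carnot = T_cold / dT = 268 / 35
COP_carnot = 7.657

7.657


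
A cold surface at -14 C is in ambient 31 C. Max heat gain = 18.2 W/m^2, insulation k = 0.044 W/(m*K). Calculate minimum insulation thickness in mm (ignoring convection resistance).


dT = 31 - (-14) = 45 K
thickness = k * dT / q_max * 1000
thickness = 0.044 * 45 / 18.2 * 1000
thickness = 108.8 mm

108.8


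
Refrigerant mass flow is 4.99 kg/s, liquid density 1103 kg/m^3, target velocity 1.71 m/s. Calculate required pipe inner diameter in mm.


A = m_dot / (rho * v) = 4.99 / (1103 * 1.71) = 0.00264562888 m^2
d = sqrt(4*A/pi) * 1000
d = 58.0 mm

58.0


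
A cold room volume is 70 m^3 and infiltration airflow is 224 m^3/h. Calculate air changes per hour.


ACH = flow / volume
ACH = 224 / 70
ACH = 3.2

3.2


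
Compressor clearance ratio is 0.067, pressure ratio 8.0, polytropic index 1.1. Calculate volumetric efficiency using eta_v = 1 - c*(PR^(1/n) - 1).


PR^(1/n) = 8.0^(1/1.1) = 6.62202624
eta_v = 1 - 0.067 * (6.62202624 - 1)
eta_v = 0.6233

0.6233


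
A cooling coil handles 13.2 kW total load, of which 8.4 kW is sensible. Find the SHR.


SHR = Q_sensible / Q_total
SHR = 8.4 / 13.2
SHR = 0.636

0.636


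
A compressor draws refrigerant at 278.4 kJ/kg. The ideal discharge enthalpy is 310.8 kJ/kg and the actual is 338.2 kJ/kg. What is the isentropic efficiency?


dh_ideal = 310.8 - 278.4 = 32.4 kJ/kg
dh_actual = 338.2 - 278.4 = 59.8 kJ/kg
eta_s = dh_ideal / dh_actual = 32.4 / 59.8
eta_s = 0.5418

0.5418


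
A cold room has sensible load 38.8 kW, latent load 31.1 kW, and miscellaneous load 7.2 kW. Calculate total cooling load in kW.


Q_total = Q_s + Q_l + Q_misc
Q_total = 38.8 + 31.1 + 7.2
Q_total = 77.1 kW

77.1


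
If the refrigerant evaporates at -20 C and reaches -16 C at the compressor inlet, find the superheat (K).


Superheat = T_suction - T_evap
Superheat = -16 - (-20)
Superheat = 4 K

4


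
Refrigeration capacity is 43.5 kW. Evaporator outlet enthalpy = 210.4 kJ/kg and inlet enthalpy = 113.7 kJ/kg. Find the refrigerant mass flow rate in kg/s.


dh = 210.4 - 113.7 = 96.7 kJ/kg
m_dot = Q / dh = 43.5 / 96.7 = 0.4498 kg/s

0.4498


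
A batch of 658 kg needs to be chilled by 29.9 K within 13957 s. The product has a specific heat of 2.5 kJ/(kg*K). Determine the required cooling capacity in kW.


Q = m * cp * dT / t
Q = 658 * 2.5 * 29.9 / 13957
Q = 3.524 kW

3.524


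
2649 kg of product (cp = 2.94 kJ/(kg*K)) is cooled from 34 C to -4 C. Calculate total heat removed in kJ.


dT = 34 - (-4) = 38 K
Q = m * cp * dT = 2649 * 2.94 * 38
Q = 295946 kJ

295946


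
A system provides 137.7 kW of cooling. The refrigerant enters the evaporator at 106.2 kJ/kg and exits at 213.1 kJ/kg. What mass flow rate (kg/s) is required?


dh = 213.1 - 106.2 = 106.9 kJ/kg
m_dot = Q / dh = 137.7 / 106.9 = 1.2881 kg/s

1.2881


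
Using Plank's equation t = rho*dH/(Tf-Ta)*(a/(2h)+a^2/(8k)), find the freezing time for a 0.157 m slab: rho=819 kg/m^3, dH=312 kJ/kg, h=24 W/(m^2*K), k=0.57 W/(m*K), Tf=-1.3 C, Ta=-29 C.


dT = -1.3 - (-29) = 27.7 K
term1 = a/(2h) = 0.157/(2*24) = 0.003270833333
term2 = a^2/(8k) = 0.157^2/(8*0.57) = 0.005405482456
t = rho*dH*1000/dT * (term1 + term2)
t = 819*312*1000/27.7 * (0.003270833333 + 0.005405482456)
t = 80038 s

80038


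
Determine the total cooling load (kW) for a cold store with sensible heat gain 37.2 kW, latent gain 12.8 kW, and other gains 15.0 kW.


Q_total = Q_s + Q_l + Q_misc
Q_total = 37.2 + 12.8 + 15.0
Q_total = 65.0 kW

65.0


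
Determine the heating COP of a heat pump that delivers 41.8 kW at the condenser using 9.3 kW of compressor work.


COP_hp = Q_cond / W
COP_hp = 41.8 / 9.3
COP_hp = 4.495

4.495


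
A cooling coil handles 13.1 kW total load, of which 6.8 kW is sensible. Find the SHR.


SHR = Q_sensible / Q_total
SHR = 6.8 / 13.1
SHR = 0.519

0.519


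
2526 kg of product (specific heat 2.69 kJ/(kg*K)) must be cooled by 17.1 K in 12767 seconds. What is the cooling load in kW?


Q = m * cp * dT / t
Q = 2526 * 2.69 * 17.1 / 12767
Q = 9.101 kW

9.101


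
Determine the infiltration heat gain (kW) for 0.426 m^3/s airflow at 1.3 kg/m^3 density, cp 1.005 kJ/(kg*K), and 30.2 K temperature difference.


Q = V_dot * rho * cp * dT
Q = 0.426 * 1.3 * 1.005 * 30.2
Q = 16.808 kW

16.808


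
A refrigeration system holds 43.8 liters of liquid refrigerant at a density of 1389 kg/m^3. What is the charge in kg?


Charge = V * rho / 1000
Charge = 43.8 * 1389 / 1000
Charge = 60.84 kg

60.84


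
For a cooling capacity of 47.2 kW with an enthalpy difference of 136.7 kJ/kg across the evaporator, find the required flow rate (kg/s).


m_dot = Q / dh
m_dot = 47.2 / 136.7
m_dot = 0.3453 kg/s

0.3453


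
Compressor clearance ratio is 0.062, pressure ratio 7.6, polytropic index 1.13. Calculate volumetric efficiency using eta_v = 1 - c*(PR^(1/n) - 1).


PR^(1/n) = 7.6^(1/1.13) = 6.01840009
eta_v = 1 - 0.062 * (6.01840009 - 1)
eta_v = 0.6889

0.6889


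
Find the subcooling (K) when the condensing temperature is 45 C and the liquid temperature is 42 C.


Subcooling = T_cond - T_liquid
Subcooling = 45 - 42
Subcooling = 3 K

3


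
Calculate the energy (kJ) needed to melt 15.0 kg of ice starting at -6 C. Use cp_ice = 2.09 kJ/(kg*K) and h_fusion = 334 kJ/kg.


Sensible heat = cp * dT = 2.09 * 6 = 12.54 kJ/kg
Total per kg = 12.54 + 334 = 346.54 kJ/kg
Q = m * total = 15.0 * 346.54
Q = 5198.1 kJ

5198.1


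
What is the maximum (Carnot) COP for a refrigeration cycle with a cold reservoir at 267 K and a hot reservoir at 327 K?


dT = 327 - 267 = 60 K
COP_carnot = T_cold / dT = 267 / 60
COP_carnot = 4.45

4.45


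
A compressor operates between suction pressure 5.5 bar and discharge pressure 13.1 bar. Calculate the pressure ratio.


PR = P_high / P_low
PR = 13.1 / 5.5
PR = 2.382

2.382


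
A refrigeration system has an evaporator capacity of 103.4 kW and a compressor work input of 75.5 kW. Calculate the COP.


COP = Q_evap / W
COP = 103.4 / 75.5
COP = 1.37

1.37


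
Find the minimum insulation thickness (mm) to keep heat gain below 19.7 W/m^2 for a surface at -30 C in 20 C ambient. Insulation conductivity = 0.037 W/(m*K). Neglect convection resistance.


dT = 20 - (-30) = 50 K
thickness = k * dT / q_max * 1000
thickness = 0.037 * 50 / 19.7 * 1000
thickness = 93.9 mm

93.9


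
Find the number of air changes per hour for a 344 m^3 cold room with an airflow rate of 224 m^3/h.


ACH = flow / volume
ACH = 224 / 344
ACH = 0.651

0.651


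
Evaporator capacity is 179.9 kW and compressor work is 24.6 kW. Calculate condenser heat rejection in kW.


Q_cond = Q_evap + W
Q_cond = 179.9 + 24.6
Q_cond = 204.5 kW

204.5


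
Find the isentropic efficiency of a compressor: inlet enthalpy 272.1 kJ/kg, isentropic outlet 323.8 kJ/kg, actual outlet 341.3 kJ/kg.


dh_ideal = 323.8 - 272.1 = 51.7 kJ/kg
dh_actual = 341.3 - 272.1 = 69.2 kJ/kg
eta_s = dh_ideal / dh_actual = 51.7 / 69.2
eta_s = 0.7471

0.7471


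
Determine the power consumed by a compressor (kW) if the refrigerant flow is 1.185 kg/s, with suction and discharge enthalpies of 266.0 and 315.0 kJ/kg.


dh = 315.0 - 266.0 = 49.0 kJ/kg
W = m_dot * dh = 1.185 * 49.0 = 58.07 kW

58.07


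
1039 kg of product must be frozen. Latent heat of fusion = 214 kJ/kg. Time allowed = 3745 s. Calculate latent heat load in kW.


Q_lat = m * h_fg / t
Q_lat = 1039 * 214 / 3745
Q_lat = 59.37 kW

59.37


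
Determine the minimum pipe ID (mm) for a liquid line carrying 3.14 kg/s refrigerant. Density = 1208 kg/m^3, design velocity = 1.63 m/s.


A = m_dot / (rho * v) = 3.14 / (1208 * 1.63) = 0.001594685735 m^2
d = sqrt(4*A/pi) * 1000
d = 45.1 mm

45.1


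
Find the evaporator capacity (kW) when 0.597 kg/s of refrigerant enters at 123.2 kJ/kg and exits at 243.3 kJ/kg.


dh = 243.3 - 123.2 = 120.1 kJ/kg
Q_evap = m_dot * dh = 0.597 * 120.1
Q_evap = 71.7 kW

71.7


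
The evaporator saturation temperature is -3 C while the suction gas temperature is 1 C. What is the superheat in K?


Superheat = T_suction - T_evap
Superheat = 1 - (-3)
Superheat = 4 K

4


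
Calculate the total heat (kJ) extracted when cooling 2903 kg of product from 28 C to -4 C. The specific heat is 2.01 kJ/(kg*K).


dT = 28 - (-4) = 32 K
Q = m * cp * dT = 2903 * 2.01 * 32
Q = 186721 kJ

186721


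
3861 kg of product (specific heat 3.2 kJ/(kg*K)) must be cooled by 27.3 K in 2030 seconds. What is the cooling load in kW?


Q = m * cp * dT / t
Q = 3861 * 3.2 * 27.3 / 2030
Q = 166.156 kW

166.156


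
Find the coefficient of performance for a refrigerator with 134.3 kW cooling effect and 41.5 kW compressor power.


COP = Q_evap / W
COP = 134.3 / 41.5
COP = 3.236

3.236


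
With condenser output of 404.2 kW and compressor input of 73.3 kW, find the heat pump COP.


COP_hp = Q_cond / W
COP_hp = 404.2 / 73.3
COP_hp = 5.514

5.514


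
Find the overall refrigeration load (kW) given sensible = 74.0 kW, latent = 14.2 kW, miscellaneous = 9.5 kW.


Q_total = Q_s + Q_l + Q_misc
Q_total = 74.0 + 14.2 + 9.5
Q_total = 97.7 kW

97.7


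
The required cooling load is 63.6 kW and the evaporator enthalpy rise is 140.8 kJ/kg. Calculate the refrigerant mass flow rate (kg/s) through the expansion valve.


m_dot = Q / dh
m_dot = 63.6 / 140.8
m_dot = 0.4517 kg/s

0.4517


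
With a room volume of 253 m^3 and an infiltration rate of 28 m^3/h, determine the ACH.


ACH = flow / volume
ACH = 28 / 253
ACH = 0.111

0.111


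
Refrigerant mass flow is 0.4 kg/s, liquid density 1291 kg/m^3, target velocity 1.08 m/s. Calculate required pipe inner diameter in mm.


A = m_dot / (rho * v) = 0.4 / (1291 * 1.08) = 0.0002868864217 m^2
d = sqrt(4*A/pi) * 1000
d = 19.1 mm

19.1


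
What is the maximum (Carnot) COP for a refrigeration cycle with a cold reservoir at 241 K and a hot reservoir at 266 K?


dT = 266 - 241 = 25 K
COP_carnot = T_cold / dT = 241 / 25
COP_carnot = 9.64

9.64


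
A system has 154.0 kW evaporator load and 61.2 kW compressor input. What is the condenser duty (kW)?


Q_cond = Q_evap + W
Q_cond = 154.0 + 61.2
Q_cond = 215.2 kW

215.2


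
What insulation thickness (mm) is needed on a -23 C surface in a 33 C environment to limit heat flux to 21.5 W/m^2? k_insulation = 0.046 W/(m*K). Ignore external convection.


dT = 33 - (-23) = 56 K
thickness = k * dT / q_max * 1000
thickness = 0.046 * 56 / 21.5 * 1000
thickness = 119.8 mm

119.8


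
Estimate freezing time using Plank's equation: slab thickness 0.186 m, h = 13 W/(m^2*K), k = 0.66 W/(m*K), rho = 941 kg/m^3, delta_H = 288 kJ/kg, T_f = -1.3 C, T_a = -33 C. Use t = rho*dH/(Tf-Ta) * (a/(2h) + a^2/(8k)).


dT = -1.3 - (-33) = 31.7 K
term1 = a/(2h) = 0.186/(2*13) = 0.007153846154
term2 = a^2/(8k) = 0.186^2/(8*0.66) = 0.006552272727
t = rho*dH*1000/dT * (term1 + term2)
t = 941*288*1000/31.7 * (0.007153846154 + 0.006552272727)
t = 117176 s

117176


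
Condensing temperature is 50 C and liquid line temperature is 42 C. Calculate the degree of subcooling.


Subcooling = T_cond - T_liquid
Subcooling = 50 - 42
Subcooling = 8 K

8


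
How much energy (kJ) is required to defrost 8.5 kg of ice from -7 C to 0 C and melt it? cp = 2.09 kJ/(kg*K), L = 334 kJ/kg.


Sensible heat = cp * dT = 2.09 * 7 = 14.63 kJ/kg
Total per kg = 14.63 + 334 = 348.63 kJ/kg
Q = m * total = 8.5 * 348.63
Q = 2963.4 kJ

2963.4


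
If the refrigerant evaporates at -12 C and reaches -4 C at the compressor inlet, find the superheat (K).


Superheat = T_suction - T_evap
Superheat = -4 - (-12)
Superheat = 8 K

8


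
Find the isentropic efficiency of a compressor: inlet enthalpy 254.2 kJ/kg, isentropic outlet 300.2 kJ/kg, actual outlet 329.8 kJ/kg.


dh_ideal = 300.2 - 254.2 = 46.0 kJ/kg
dh_actual = 329.8 - 254.2 = 75.6 kJ/kg
eta_s = dh_ideal / dh_actual = 46.0 / 75.6
eta_s = 0.6085

0.6085


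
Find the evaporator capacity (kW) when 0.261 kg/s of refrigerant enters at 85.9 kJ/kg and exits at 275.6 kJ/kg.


dh = 275.6 - 85.9 = 189.7 kJ/kg
Q_evap = m_dot * dh = 0.261 * 189.7
Q_evap = 49.51 kW

49.51


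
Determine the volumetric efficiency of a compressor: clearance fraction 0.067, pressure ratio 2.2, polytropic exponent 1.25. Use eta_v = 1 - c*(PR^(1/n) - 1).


PR^(1/n) = 2.2^(1/1.25) = 1.87904917
eta_v = 1 - 0.067 * (1.87904917 - 1)
eta_v = 0.9411

0.9411


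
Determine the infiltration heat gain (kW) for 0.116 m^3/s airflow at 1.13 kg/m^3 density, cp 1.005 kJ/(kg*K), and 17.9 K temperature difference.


Q = V_dot * rho * cp * dT
Q = 0.116 * 1.13 * 1.005 * 17.9
Q = 2.358 kW

2.358


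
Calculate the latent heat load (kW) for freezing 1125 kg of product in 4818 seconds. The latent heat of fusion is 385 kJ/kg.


Q_lat = m * h_fg / t
Q_lat = 1125 * 385 / 4818
Q_lat = 89.9 kW

89.9


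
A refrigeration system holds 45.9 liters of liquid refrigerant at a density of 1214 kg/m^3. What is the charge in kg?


Charge = V * rho / 1000
Charge = 45.9 * 1214 / 1000
Charge = 55.72 kg

55.72


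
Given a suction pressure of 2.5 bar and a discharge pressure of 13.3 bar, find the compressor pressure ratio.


PR = P_high / P_low
PR = 13.3 / 2.5
PR = 5.32

5.32


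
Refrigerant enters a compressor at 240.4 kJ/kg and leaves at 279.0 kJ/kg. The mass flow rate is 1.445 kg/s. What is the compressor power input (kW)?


dh = 279.0 - 240.4 = 38.6 kJ/kg
W = m_dot * dh = 1.445 * 38.6 = 55.78 kW

55.78


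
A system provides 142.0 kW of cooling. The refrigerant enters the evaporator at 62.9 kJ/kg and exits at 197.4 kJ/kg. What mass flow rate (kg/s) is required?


dh = 197.4 - 62.9 = 134.5 kJ/kg
m_dot = Q / dh = 142.0 / 134.5 = 1.0558 kg/s

1.0558


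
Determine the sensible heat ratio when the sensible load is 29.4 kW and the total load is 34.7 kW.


SHR = Q_sensible / Q_total
SHR = 29.4 / 34.7
SHR = 0.847

0.847


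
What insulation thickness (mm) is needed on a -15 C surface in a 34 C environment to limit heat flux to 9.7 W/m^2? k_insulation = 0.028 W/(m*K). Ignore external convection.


dT = 34 - (-15) = 49 K
thickness = k * dT / q_max * 1000
thickness = 0.028 * 49 / 9.7 * 1000
thickness = 141.4 mm

141.4


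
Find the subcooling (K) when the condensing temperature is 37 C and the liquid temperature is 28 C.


Subcooling = T_cond - T_liquid
Subcooling = 37 - 28
Subcooling = 9 K

9


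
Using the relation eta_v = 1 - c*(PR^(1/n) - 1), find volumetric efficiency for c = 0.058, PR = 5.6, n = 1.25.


PR^(1/n) = 5.6^(1/1.25) = 3.96780592
eta_v = 1 - 0.058 * (3.96780592 - 1)
eta_v = 0.8279

0.8279


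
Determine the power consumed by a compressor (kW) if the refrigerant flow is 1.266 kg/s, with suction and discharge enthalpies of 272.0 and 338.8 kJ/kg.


dh = 338.8 - 272.0 = 66.8 kJ/kg
W = m_dot * dh = 1.266 * 66.8 = 84.57 kW

84.57


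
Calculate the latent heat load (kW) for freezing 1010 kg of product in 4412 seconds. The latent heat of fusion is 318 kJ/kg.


Q_lat = m * h_fg / t
Q_lat = 1010 * 318 / 4412
Q_lat = 72.8 kW

72.8


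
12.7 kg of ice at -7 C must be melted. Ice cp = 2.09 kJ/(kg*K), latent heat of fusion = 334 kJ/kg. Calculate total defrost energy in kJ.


Sensible heat = cp * dT = 2.09 * 7 = 14.63 kJ/kg
Total per kg = 14.63 + 334 = 348.63 kJ/kg
Q = m * total = 12.7 * 348.63
Q = 4427.6 kJ

4427.6


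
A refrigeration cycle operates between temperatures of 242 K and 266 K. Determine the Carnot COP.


dT = 266 - 242 = 24 K
COP_carnot = T_cold / dT = 242 / 24
COP_carnot = 10.083

10.083


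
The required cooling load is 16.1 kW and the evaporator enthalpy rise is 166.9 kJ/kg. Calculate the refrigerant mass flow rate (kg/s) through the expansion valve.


m_dot = Q / dh
m_dot = 16.1 / 166.9
m_dot = 0.0965 kg/s

0.0965


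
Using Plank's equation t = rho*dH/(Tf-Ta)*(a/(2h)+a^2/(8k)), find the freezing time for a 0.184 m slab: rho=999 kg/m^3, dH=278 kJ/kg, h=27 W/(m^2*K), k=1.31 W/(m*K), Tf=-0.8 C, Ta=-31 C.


dT = -0.8 - (-31) = 30.2 K
term1 = a/(2h) = 0.184/(2*27) = 0.003407407407
term2 = a^2/(8k) = 0.184^2/(8*1.31) = 0.003230534351
t = rho*dH*1000/dT * (term1 + term2)
t = 999*278*1000/30.2 * (0.003407407407 + 0.003230534351)
t = 61043 s

61043


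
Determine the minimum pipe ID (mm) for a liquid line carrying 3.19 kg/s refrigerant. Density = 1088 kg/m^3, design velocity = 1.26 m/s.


A = m_dot / (rho * v) = 3.19 / (1088 * 1.26) = 0.002326972456 m^2
d = sqrt(4*A/pi) * 1000
d = 54.4 mm

54.4


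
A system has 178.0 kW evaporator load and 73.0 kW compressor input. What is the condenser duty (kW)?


Q_cond = Q_evap + W
Q_cond = 178.0 + 73.0
Q_cond = 251.0 kW

251.0


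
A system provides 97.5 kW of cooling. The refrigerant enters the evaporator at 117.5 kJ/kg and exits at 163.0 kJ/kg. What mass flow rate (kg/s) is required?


dh = 163.0 - 117.5 = 45.5 kJ/kg
m_dot = Q / dh = 97.5 / 45.5 = 2.1429 kg/s

2.1429


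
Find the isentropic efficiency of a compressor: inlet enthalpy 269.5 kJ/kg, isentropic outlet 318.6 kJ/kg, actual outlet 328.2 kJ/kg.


dh_ideal = 318.6 - 269.5 = 49.1 kJ/kg
dh_actual = 328.2 - 269.5 = 58.7 kJ/kg
eta_s = dh_ideal / dh_actual = 49.1 / 58.7
eta_s = 0.8365

0.8365


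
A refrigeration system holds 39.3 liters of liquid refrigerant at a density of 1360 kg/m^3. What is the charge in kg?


Charge = V * rho / 1000
Charge = 39.3 * 1360 / 1000
Charge = 53.45 kg

53.45


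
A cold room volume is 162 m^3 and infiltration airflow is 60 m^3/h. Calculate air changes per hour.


ACH = flow / volume
ACH = 60 / 162
ACH = 0.37

0.37


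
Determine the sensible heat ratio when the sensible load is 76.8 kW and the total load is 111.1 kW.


SHR = Q_sensible / Q_total
SHR = 76.8 / 111.1
SHR = 0.691

0.691


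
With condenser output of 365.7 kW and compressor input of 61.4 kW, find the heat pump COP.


COP_hp = Q_cond / W
COP_hp = 365.7 / 61.4
COP_hp = 5.956

5.956


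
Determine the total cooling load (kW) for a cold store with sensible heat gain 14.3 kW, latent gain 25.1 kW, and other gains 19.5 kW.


Q_total = Q_s + Q_l + Q_misc
Q_total = 14.3 + 25.1 + 19.5
Q_total = 58.9 kW

58.9


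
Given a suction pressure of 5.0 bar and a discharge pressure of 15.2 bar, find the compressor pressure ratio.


PR = P_high / P_low
PR = 15.2 / 5.0
PR = 3.04

3.04


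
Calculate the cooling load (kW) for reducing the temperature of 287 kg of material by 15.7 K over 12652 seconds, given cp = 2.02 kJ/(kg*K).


Q = m * cp * dT / t
Q = 287 * 2.02 * 15.7 / 12652
Q = 0.719 kW

0.719


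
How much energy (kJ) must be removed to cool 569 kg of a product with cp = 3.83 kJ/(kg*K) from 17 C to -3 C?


dT = 17 - (-3) = 20 K
Q = m * cp * dT = 569 * 3.83 * 20
Q = 43585 kJ

43585


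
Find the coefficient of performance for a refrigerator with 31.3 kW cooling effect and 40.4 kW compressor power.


COP = Q_evap / W
COP = 31.3 / 40.4
COP = 0.775

0.775


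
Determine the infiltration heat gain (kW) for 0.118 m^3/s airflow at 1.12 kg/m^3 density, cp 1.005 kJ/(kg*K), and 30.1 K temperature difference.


Q = V_dot * rho * cp * dT
Q = 0.118 * 1.12 * 1.005 * 30.1
Q = 3.998 kW

3.998


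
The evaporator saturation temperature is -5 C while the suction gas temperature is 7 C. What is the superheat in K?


Superheat = T_suction - T_evap
Superheat = 7 - (-5)
Superheat = 12 K

12


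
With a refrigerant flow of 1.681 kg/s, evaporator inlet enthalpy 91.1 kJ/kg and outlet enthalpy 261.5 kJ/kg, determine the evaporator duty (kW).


dh = 261.5 - 91.1 = 170.4 kJ/kg
Q_evap = m_dot * dh = 1.681 * 170.4
Q_evap = 286.44 kW

286.44


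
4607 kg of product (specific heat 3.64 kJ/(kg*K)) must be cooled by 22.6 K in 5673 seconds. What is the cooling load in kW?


Q = m * cp * dT / t
Q = 4607 * 3.64 * 22.6 / 5673
Q = 66.806 kW

66.806


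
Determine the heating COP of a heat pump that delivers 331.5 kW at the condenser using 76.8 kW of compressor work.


COP_hp = Q_cond / W
COP_hp = 331.5 / 76.8
COP_hp = 4.316

4.316
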